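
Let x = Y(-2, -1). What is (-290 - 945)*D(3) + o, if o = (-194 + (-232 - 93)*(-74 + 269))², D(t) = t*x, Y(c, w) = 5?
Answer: 4040999236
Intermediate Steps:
x = 5
D(t) = 5*t (D(t) = t*5 = 5*t)
o = 4041017761 (o = (-194 - 325*195)² = (-194 - 63375)² = (-63569)² = 4041017761)
(-290 - 945)*D(3) + o = (-290 - 945)*(5*3) + 4041017761 = -1235*15 + 4041017761 = -18525 + 4041017761 = 4040999236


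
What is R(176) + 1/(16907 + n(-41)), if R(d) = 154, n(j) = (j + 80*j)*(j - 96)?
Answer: 72670137/471884 ≈ 154.00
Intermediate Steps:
n(j) = 81*j*(-96 + j) (n(j) = (81*j)*(-96 + j) = 81*j*(-96 + j))
R(176) + 1/(16907 + n(-41)) = 154 + 1/(16907 + 81*(-41)*(-96 - 41)) = 154 + 1/(16907 + 81*(-41)*(-137)) = 154 + 1/(16907 + 454977) = 154 + 1/471884 = 72670137/471884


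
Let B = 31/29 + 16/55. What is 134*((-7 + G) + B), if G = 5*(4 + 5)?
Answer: 8412386/1595 ≈ 5274.2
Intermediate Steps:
G = 45 (G = 5*9 = 45)
B = 2169/1595 (B = 31*(1/29) + 16*(1/55) = 31/29 + 16/55 = 2169/1595 ≈ 1.3599)
134*((-7 + G) + B) = 134*((-7 + 45) + 2169/1595) = 134*(38 + 2169/1595) = 134*(62779/1595) = 8412386/1595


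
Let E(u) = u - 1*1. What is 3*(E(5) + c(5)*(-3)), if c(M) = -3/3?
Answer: 21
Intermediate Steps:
c(M) = -1 (c(M) = -3*1/3 = -1)
E(u) = -1 + u (E(u) = u - 1 = -1 + u)
3*(E(5) + c(5)*(-3)) = 3*((-1 + 5) - 1*(-3)) = 3*(4 + 3) = 3*7 = 21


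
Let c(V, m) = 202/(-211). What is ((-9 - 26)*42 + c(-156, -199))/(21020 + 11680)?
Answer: -77593/1724925 ≈ -0.044983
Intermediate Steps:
c(V, m) = -202/211 (c(V, m) = 202*(-1/211) = -202/211)
((-9 - 26)*42 + c(-156, -199))/(21020 + 11680) = ((-9 - 26)*42 - 202/211)/(21020 + 11680) = (-35*42 - 202/211)/32700 = (-1470 - 202/211)*(1/32700) = -310372/211*1/32700 = -77593/1724925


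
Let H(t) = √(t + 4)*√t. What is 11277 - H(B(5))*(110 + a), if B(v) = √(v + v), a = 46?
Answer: 11277 - 156*10^(¼)*√(4 + √10) ≈ 10535.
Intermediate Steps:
B(v) = √2*√v (B(v) = √(2*v) = √2*√v)
H(t) = √t*√(4 + t) (H(t) = √(4 + t)*√t = √t*√(4 + t))
11277 - H(B(5))*(110 + a) = 11277 - √(√2*√5)*√(4 + √2*√5)*(110 + 46) = 11277 - √(√10)*√(4 + √10)*156 = 11277 - 10^(¼)*√(4 + √10)*156 = 11277 - 156*10^(¼)*√(4 + √10)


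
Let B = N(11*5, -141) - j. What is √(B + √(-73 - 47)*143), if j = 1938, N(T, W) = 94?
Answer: √(-1844 + 286*I*√30) ≈ 16.964 + 46.171*I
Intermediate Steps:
B = -1844 (B = 94 - 1*1938 = 94 - 1938 = -1844)
√(B + √(-73 - 47)*143) = √(-1844 + √(-73 - 47)*143) = √(-1844 + √(-120)*143) = √(-1844 + (2*I*√30)*143) = √(-1844 + 286*I*√30)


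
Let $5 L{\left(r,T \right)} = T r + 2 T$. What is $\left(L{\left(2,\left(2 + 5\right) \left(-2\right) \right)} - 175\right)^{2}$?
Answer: $\frac{866761}{25} \approx 34670.0$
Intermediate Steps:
$L{\left(r,T \right)} = \frac{2 T}{5} + \frac{T r}{5}$ ($L{\left(r,T \right)} = \frac{T r + 2 T}{5} = \frac{2 T + T r}{5} = \frac{2 T}{5} + \frac{T r}{5}$)
$\left(L{\left(2,\left(2 + 5\right) \left(-2\right) \right)} - 175\right)^{2} = \left(\frac{\left(2 + 5\right) \left(-2\right) \left(2 + 2\right)}{5} - 175\right)^{2} = \left(\frac{1}{5} \cdot 7 \left(-2\right) 4 - 175\right)^{2} = \left(\frac{1}{5} \left(-14\right) 4 - 175\right)^{2} = \left(- \frac{56}{5} - 175\right)^{2} = \left(- \frac{931}{5}\right)^{2} = \frac{866761}{25}$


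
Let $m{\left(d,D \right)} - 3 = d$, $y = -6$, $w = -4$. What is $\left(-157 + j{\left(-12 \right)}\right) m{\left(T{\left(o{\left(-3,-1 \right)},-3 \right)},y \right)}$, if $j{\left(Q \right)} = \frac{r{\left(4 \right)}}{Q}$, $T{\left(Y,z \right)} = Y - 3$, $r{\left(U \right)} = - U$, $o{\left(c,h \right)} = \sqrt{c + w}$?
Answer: $- \frac{470 i \sqrt{7}}{3} \approx - 414.5 i$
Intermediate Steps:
$o{\left(c,h \right)} = \sqrt{-4 + c}$ ($o{\left(c,h \right)} = \sqrt{c - 4} = \sqrt{-4 + c}$)
$T{\left(Y,z \right)} = -3 + Y$ ($T{\left(Y,z \right)} = Y - 3 = -3 + Y$)
$m{\left(d,D \right)} = 3 + d$
$j{\left(Q \right)} = - \frac{4}{Q}$ ($j{\left(Q \right)} = \frac{\left(-1\right) 4}{Q} = - \frac{4}{Q}$)
$\left(-157 + j{\left(-12 \right)}\right) m{\left(T{\left(o{\left(-3,-1 \right)},-3 \right)},y \right)} = \left(-157 - \frac{4}{-12}\right) \left(3 - \left(3 - \sqrt{-4 - 3}\right)\right) = \left(-157 - - \frac{1}{3}\right) \left(3 - \left(3 - \sqrt{-7}\right)\right) = \left(-157 + \frac{1}{3}\right) \left(3 - \left(3 - i \sqrt{7}\right)\right) = - \frac{470 i \sqrt{7}}{3}$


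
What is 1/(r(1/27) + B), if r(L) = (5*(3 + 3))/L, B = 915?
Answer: 1/1725 ≈ 0.00057971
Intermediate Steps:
r(L) = 30/L (r(L) = (5*6)/L = 30/L)
1/(r(1/27) + B) = 1/(30/(1/27) + 915) = 1/(30*27 + 915) = 1/(810 + 915) = 1/1725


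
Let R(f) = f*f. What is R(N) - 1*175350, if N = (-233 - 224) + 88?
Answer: -39189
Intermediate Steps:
N = -369 (N = -457 + 88 = -369)
R(f) = f²
R(N) - 1*175350 = (-369)² - 1*175350 = 136161 - 175350 = -39189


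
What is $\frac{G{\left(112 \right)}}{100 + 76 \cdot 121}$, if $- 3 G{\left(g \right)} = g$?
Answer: $- \frac{1}{249} \approx -0.0040161$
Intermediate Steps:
$G{\left(g \right)} = - \frac{g}{3}$
$\frac{G{\left(112 \right)}}{100 + 76 \cdot 121} = \frac{\left(- \frac{1}{3}\right) 112}{100 + 76 \cdot 121} = - \frac{112}{3 \left(100 + 9196\right)} = - \frac{112}{3 \cdot 9296} = \left(- \frac{112}{3}\right) \frac{1}{9296} = - \frac{1}{249}$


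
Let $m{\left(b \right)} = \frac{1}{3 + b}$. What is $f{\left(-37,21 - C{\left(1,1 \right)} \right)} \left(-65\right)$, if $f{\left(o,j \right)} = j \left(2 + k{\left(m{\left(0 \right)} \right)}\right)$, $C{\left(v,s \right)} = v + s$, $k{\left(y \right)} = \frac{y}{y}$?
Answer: $-3705$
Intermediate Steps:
$k{\left(y \right)} = 1$
$C{\left(v,s \right)} = s + v$
$f{\left(o,j \right)} = 3 j$ ($f{\left(o,j \right)} = j \left(2 + 1\right) = j 3 = 3 j$)
$f{\left(-37,21 - C{\left(1,1 \right)} \right)} \left(-65\right) = 3 \left(21 - \left(1 + 1\right)\right) \left(-65\right) = 3 \left(21 - 2\right) \left(-65\right) = 3 \cdot 19 \left(-65\right) = 57 \left(-65\right) = -3705$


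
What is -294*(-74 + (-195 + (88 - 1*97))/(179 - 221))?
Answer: 20328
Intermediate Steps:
-294*(-74 + (-195 + (88 - 1*97))/(179 - 221)) = -294*(-74 + (-195 + (88 - 97))/(-42)) = -294*(-74 + (-195 - 9)*(-1/42)) = -294*(-74 - 204*(-1/42)) = -294*(-74 + 34/7) = -294*(-484/7) = 20328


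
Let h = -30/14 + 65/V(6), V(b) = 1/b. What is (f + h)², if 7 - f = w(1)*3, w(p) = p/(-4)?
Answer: 122699929/784 ≈ 1.5651e+5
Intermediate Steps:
w(p) = -p/4 (w(p) = p*(-¼) = -p/4)
h = 2715/7 (h = -30/14 + 65/(1/6) = -30*1/14 + 65/(⅙) = -15/7 + 65*6 = -15/7 + 390 = 2715/7 ≈ 387.86)
f = 31/4 (f = 7 - (-¼*1)*3 = 7 - (-1)*3/4 = 7 - 1*(-¾) = 7 + ¾ = 31/4 ≈ 7.7500)
(f + h)² = (31/4 + 2715/7)² = (11077/28)² = 122699929/784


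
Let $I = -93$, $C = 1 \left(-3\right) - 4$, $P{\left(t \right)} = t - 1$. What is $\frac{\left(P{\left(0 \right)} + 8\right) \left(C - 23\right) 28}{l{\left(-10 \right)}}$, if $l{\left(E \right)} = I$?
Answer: $\frac{1960}{31} \approx 63.226$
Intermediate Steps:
$P{\left(t \right)} = -1 + t$
$C = -7$ ($C = -3 - 4 = -7$)
$l{\left(E \right)} = -93$
$\frac{\left(P{\left(0 \right)} + 8\right) \left(C - 23\right) 28}{l{\left(-10 \right)}} = \frac{\left(\left(-1 + 0\right) + 8\right) \left(-7 - 23\right) 28}{-93} = \left(-1 + 8\right) \left(-30\right) 28 \left(- \frac{1}{93}\right) = 7 \left(-30\right) 28 \left(- \frac{1}{93}\right) = \left(-210\right) 28 \left(- \frac{1}{93}\right) = \left(-5880\right) \left(- \frac{1}{93}\right) = \frac{1960}{31}$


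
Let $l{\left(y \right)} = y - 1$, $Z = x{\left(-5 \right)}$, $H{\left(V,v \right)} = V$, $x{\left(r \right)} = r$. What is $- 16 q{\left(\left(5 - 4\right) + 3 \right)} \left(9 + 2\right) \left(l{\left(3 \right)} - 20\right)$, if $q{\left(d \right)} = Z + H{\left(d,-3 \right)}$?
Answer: $-3168$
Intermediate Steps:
$Z = -5$
$l{\left(y \right)} = -1 + y$
$q{\left(d \right)} = -5 + d$
$- 16 q{\left(\left(5 - 4\right) + 3 \right)} \left(9 + 2\right) \left(l{\left(3 \right)} - 20\right) = - 16 \left(-5 + \left(\left(5 - 4\right) + 3\right)\right) \left(9 + 2\right) \left(\left(-1 + 3\right) - 20\right) = - 16 \left(-5 + \left(1 + 3\right)\right) 11 \left(2 - 20\right) = - 16 \left(-5 + 4\right) 11 \left(-18\right) = \left(-16\right) \left(-1\right) \left(-198\right) = 16 \left(-198\right) = -3168$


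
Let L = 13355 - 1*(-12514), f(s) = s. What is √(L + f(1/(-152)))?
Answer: √149419306/76 ≈ 160.84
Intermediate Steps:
L = 25869 (L = 13355 + 12514 = 25869)
√(L + f(1/(-152))) = √(25869 + 1/(-152)) = √(25869 - 1/152) = √(3932087/152) = √149419306/76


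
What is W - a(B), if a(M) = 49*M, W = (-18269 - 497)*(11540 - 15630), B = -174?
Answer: 76761466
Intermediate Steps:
W = 76752940 (W = -18766*(-4090) = 76752940)
W - a(B) = 76752940 - 49*(-174) = 76752940 - 1*(-8526) = 76752940 + 8526 = 76761466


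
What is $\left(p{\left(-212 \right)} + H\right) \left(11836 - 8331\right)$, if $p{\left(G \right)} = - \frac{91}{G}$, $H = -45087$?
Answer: $- \frac{33502027265}{212} \approx -1.5803 \cdot 10^{8}$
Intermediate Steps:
$\left(p{\left(-212 \right)} + H\right) \left(11836 - 8331\right) = \left(- \frac{91}{-212} - 45087\right) \left(11836 - 8331\right) = \left(\left(-91\right) \left(- \frac{1}{212}\right) - 45087\right) 3505 = \left(\frac{91}{212} - 45087\right) 3505 = \left(- \frac{9558353}{212}\right) 3505 = - \frac{33502027265}{212}$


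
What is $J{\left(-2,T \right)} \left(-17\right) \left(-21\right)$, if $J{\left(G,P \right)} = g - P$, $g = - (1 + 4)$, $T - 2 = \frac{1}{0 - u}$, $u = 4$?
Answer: $- \frac{9639}{4} \approx -2409.8$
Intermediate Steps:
$T = \frac{7}{4}$ ($T = 2 + \frac{1}{0 - 4} = 2 + \frac{1}{-4} = 2 - \frac{1}{4} = \frac{7}{4} \approx 1.75$)
$g = -5$ ($g = \left(-1\right) 5 = -5$)
$J{\left(G,P \right)} = -5 - P$
$J{\left(-2,T \right)} \left(-17\right) \left(-21\right) = \left(-5 - \frac{7}{4}\right) \left(-17\right) \left(-21\right) = \left(- \frac{27}{4}\right) \left(-17\right) \left(-21\right) = \frac{459}{4} \left(-21\right) = - \frac{9639}{4}$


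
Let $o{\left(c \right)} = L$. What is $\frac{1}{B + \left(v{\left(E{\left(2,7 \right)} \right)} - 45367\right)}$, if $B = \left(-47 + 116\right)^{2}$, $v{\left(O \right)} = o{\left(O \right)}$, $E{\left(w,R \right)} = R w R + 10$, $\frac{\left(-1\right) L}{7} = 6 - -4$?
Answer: $- \frac{1}{40676} \approx -2.4585 \cdot 10^{-5}$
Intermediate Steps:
$L = -70$ ($L = - 7 \left(6 - -4\right) = - 7 \left(6 + 4\right) = \left(-7\right) 10 = -70$)
$o{\left(c \right)} = -70$
$E{\left(w,R \right)} = 10 + w R^{2}$ ($E{\left(w,R \right)} = w R^{2} + 10 = 10 + w R^{2}$)
$v{\left(O \right)} = -70$
$B = 4761$ ($B = 69^{2} = 4761$)
$\frac{1}{B + \left(v{\left(E{\left(2,7 \right)} \right)} - 45367\right)} = \frac{1}{4761 - 45437} = \frac{1}{-40676} = - \frac{1}{40676}$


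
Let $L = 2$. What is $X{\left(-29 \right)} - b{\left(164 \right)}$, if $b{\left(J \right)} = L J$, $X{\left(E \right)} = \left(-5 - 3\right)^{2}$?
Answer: $-264$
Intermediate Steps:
$X{\left(E \right)} = 64$ ($X{\left(E \right)} = \left(-8\right)^{2} = 64$)
$b{\left(J \right)} = 2 J$
$X{\left(-29 \right)} - b{\left(164 \right)} = 64 - 2 \cdot 164 = 64 - 328 = -264$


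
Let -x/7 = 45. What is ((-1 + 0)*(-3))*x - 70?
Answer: -1015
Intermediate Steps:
x = -315 (x = -7*45 = -315)
((-1 + 0)*(-3))*x - 70 = ((-1 + 0)*(-3))*(-315) - 70 = -1*(-3)*(-315) - 70 = 3*(-315) - 70 = -945 - 70 = -1015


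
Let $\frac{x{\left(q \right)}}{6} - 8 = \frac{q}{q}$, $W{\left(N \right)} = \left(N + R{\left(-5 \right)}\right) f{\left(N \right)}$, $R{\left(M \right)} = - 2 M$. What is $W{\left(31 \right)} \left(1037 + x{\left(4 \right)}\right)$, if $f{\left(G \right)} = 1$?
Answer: $44731$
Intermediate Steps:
$W{\left(N \right)} = 10 + N$ ($W{\left(N \right)} = \left(N - -10\right) 1 = \left(N + 10\right) 1 = \left(10 + N\right) 1 = 10 + N$)
$x{\left(q \right)} = 54$ ($x{\left(q \right)} = 48 + 6 \frac{q}{q} = 48 + 6 \cdot 1 = 48 + 6 = 54$)
$W{\left(31 \right)} \left(1037 + x{\left(4 \right)}\right) = \left(10 + 31\right) \left(1037 + 54\right) = 41 \cdot 1091 = 44731$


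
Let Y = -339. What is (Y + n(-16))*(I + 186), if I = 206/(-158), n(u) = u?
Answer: -5179805/79 ≈ -65567.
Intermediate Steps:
I = -103/79 (I = 206*(-1/158) = -103/79 ≈ -1.3038)
(Y + n(-16))*(I + 186) = (-339 - 16)*(-103/79 + 186) = -355*14591/79 = -5179805/79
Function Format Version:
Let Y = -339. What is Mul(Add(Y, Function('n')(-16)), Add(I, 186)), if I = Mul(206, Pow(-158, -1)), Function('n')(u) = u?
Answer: Rational(-5179805, 79) ≈ -65567.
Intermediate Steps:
I = Rational(-103, 79) (I = Mul(206, Rational(-1, 158)) = Rational(-103, 79) ≈ -1.3038)
Mul(Add(Y, Function('n')(-16)), Add(I, 186)) = Mul(Add(-339, -16), Add(Rational(-103, 79), 186)) = Mul(-355, Rational(14591, 79)) = Rational(-5179805, 79)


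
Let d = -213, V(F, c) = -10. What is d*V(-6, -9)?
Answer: 2130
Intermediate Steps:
d*V(-6, -9) = -213*(-10) = 2130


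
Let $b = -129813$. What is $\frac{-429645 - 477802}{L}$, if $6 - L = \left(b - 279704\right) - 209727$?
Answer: $- \frac{907447}{619250} \approx -1.4654$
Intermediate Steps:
$L = 619250$ ($L = 6 - \left(\left(-129813 - 279704\right) - 209727\right) = 6 - \left(-409517 - 209727\right) = 6 - -619244 = 6 + 619244 = 619250$)
$\frac{-429645 - 477802}{L} = \frac{-429645 - 477802}{619250} = \left(-429645 - 477802\right) \frac{1}{619250} = \left(-907447\right) \frac{1}{619250} = - \frac{907447}{619250}$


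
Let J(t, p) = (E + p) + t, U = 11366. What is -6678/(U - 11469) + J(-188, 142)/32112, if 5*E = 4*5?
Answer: 35739935/551256 ≈ 64.834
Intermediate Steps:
E = 4 (E = (4*5)/5 = (⅕)*20 = 4)
J(t, p) = 4 + p + t (J(t, p) = (4 + p) + t = 4 + p + t)
-6678/(U - 11469) + J(-188, 142)/32112 = -6678/(11366 - 11469) + (4 + 142 - 188)/32112 = -6678/(-103) - 42*1/32112 = -6678*(-1/103) - 7/5352 = 6678/103 - 7/5352 = 35739935/551256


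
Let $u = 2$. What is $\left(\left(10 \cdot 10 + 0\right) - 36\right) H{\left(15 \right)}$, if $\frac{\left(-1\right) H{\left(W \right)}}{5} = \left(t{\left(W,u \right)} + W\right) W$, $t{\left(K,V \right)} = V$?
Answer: $-81600$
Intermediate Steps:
$H{\left(W \right)} = - 5 W \left(2 + W\right)$ ($H{\left(W \right)} = - 5 \left(2 + W\right) W = - 5 W \left(2 + W\right)$)
$\left(\left(10 \cdot 10 + 0\right) - 36\right) H{\left(15 \right)} = \left(\left(10 \cdot 10 + 0\right) - 36\right) \left(\left(-5\right) 15 \left(2 + 15\right)\right) = \left(\left(100 + 0\right) - 36\right) \left(\left(-5\right) 15 \cdot 17\right) = \left(100 - 36\right) \left(-1275\right) = 64 \left(-1275\right) = -81600$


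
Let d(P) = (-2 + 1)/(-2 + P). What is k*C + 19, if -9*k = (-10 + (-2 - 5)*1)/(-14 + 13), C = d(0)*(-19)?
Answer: 665/18 ≈ 36.944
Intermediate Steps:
d(P) = -1/(-2 + P)
C = -19/2 (C = -1/(-2 + 0)*(-19) = -1/(-2)*(-19) = -1*(-½)*(-19) = (½)*(-19) = -19/2 ≈ -9.5000)
k = -17/9 (k = -(-10 + (-2 - 5)*1)/(9*(-14 + 13)) = -(-10 - 7*1)/(9*(-1)) = -(-10 - 7)*(-1)/9 = -(-17)*(-1)/9 = -⅑*17 = -17/9 ≈ -1.8889)
k*C + 19 = -17/9*(-19/2) + 19 = 323/18 + 19 = 665/18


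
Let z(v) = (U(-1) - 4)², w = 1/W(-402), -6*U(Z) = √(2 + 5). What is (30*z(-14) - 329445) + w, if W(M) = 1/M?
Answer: -1976167/6 + 40*√7 ≈ -3.2926e+5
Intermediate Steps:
U(Z) = -√7/6 (U(Z) = -√(2 + 5)/6 = -√7/6)
w = -402 (w = 1/(1/(-402)) = 1/(-1/402) = -402)
z(v) = (-4 - √7/6)² (z(v) = (-√7/6 - 4)² = (-4 - √7/6)²)
(30*z(-14) - 329445) + w = (30*((24 + √7)²/36) - 329445) - 402 = (5*(24 + √7)²/6 - 329445) - 402 = (-329445 + 5*(24 + √7)²/6) - 402 = -329847 + 5*(24 + √7)²/6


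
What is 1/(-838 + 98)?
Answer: -1/740 ≈ -0.0013514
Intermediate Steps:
1/(-838 + 98) = 1/(-740) = -1/740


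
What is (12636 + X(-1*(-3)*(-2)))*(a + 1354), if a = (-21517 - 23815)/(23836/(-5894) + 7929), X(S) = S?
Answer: 79540877349876/4670969 ≈ 1.7029e+7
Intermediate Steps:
a = -133593404/23354845 (a = -45332/(23836*(-1/5894) + 7929) = -45332/(-11918/2947 + 7929) = -45332/23354845/2947 = -45332*2947/23354845 = -133593404/23354845 ≈ -5.7202)
(12636 + X(-1*(-3)*(-2)))*(a + 1354) = (12636 - 1*(-3)*(-2))*(-133593404/23354845 + 1354) = (12636 + 3*(-2))*(31488866726/23354845) = (12636 - 6)*(31488866726/23354845) = 12630*(31488866726/23354845) = 79540877349876/4670969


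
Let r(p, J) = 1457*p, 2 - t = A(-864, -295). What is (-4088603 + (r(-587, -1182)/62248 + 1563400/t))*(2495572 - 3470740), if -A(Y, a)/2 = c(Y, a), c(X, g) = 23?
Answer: 992786869740648/251 ≈ 3.9553e+12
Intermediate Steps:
A(Y, a) = -46 (A(Y, a) = -2*23 = -46)
t = 48 (t = 2 - 1*(-46) = 2 + 46 = 48)
(-4088603 + (r(-587, -1182)/62248 + 1563400/t))*(2495572 - 3470740) = (-4088603 + ((1457*(-587))/62248 + 1563400/48))*(2495572 - 3470740) = (-4088603 + (-855259*1/62248 + 1563400*(1/48)))*(-975168) = (-4088603 + (-27589/2008 + 195425/6))*(-975168) = (-4088603 + 196123933/6024)*(-975168) = -24433620539/6024*(-975168) = 992786869740648/251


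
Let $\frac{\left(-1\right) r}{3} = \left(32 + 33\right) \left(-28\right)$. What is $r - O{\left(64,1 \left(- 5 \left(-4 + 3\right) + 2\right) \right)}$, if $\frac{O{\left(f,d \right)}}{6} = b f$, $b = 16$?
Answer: $-684$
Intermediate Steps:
$O{\left(f,d \right)} = 96 f$ ($O{\left(f,d \right)} = 6 \cdot 16 f = 96 f$)
$r = 5460$ ($r = - 3 \left(32 + 33\right) \left(-28\right) = - 3 \cdot 65 \left(-28\right) = \left(-3\right) \left(-1820\right) = 5460$)
$r - O{\left(64,1 \left(- 5 \left(-4 + 3\right) + 2\right) \right)} = 5460 - 96 \cdot 64 = 5460 - 6144 = -684$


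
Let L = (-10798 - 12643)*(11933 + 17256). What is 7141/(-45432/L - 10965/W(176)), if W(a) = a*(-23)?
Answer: 1798051816604912/682059006411 ≈ 2636.2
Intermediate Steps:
W(a) = -23*a
L = -684219349 (L = -23441*29189 = -684219349)
7141/(-45432/L - 10965/W(176)) = 7141/(-45432/(-684219349) - 10965/((-23*176))) = 7141/(-45432*(-1/684219349) - 10965/(-4048)) = 7141/(45432/684219349 - 10965*(-1/4048)) = 7141/(45432/684219349 + 10965/4048) = 7141/(682059006411/251792720432) = 7141*(251792720432/682059006411) = 1798051816604912/682059006411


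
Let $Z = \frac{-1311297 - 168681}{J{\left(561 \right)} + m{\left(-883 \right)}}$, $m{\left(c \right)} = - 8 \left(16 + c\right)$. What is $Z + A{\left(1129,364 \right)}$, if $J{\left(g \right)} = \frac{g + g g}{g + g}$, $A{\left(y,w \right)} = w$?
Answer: $\frac{1147010}{7217} \approx 158.93$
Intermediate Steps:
$m{\left(c \right)} = -128 - 8 c$
$J{\left(g \right)} = \frac{g + g^{2}}{2 g}$
$Z = - \frac{1479978}{7217}$ ($Z = \frac{-1311297 - 168681}{\left(\frac{1}{2} + \frac{1}{2} \cdot 561\right) - -6936} = - \frac{1479978}{\left(\frac{1}{2} + \frac{561}{2}\right) + \left(-128 + 7064\right)} = - \frac{1479978}{281 + 6936} = - \frac{1479978}{7217} \approx -205.07$)
$Z + A{\left(1129,364 \right)} = - \frac{1479978}{7217} + 364 = \frac{1147010}{7217}$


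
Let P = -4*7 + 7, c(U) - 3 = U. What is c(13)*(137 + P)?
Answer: 1856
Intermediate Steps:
c(U) = 3 + U
P = -21 (P = -28 + 7 = -21)
c(13)*(137 + P) = (3 + 13)*(137 - 21) = 16*116 = 1856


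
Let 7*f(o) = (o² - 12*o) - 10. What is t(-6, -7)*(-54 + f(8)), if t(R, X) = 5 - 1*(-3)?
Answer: -480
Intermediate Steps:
t(R, X) = 8 (t(R, X) = 5 + 3 = 8)
f(o) = -10/7 - 12*o/7 + o²/7 (f(o) = ((o² - 12*o) - 10)/7 = (-10 + o² - 12*o)/7 = -10/7 - 12*o/7 + o²/7)
t(-6, -7)*(-54 + f(8)) = 8*(-54 + (-10/7 - 12/7*8 + (⅐)*8²)) = 8*(-54 + (-10/7 - 96/7 + (⅐)*64)) = 8*(-54 + (-10/7 - 96/7 + 64/7)) = 8*(-54 - 6) = 8*(-60) = -480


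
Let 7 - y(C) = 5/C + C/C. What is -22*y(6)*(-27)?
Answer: 3069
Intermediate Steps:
y(C) = 6 - 5/C (y(C) = 7 - (5/C + C/C) = 7 - (5/C + 1) = 7 - (1 + 5/C) = 7 + (-1 - 5/C) = 6 - 5/C)
-22*y(6)*(-27) = -22*(6 - 5/6)*(-27) = -22*(6 - 5*⅙)*(-27) = -22*(6 - ⅚)*(-27) = -22*31/6*(-27) = -341/3*(-27) = 3069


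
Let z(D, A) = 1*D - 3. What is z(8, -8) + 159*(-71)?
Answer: -11284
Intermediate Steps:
z(D, A) = -3 + D (z(D, A) = D - 3 = -3 + D)
z(8, -8) + 159*(-71) = (-3 + 8) + 159*(-71) = 5 - 11289 = -11284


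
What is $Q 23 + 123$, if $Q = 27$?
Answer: $744$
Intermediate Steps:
$Q 23 + 123 = 27 \cdot 23 + 123 = 621 + 123 = 744$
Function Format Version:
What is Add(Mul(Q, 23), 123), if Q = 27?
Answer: 744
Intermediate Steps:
Add(Mul(Q, 23), 123) = Add(Mul(27, 23), 123) = Add(621, 123) = 744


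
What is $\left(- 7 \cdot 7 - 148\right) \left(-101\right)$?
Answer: $19897$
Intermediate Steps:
$\left(- 7 \cdot 7 - 148\right) \left(-101\right) = \left(\left(-1\right) 49 - 148\right) \left(-101\right) = \left(-49 - 148\right) \left(-101\right) = \left(-197\right) \left(-101\right) = 19897$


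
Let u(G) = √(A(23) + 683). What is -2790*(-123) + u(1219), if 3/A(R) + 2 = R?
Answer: 343170 + √33474/7 ≈ 3.4320e+5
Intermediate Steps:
A(R) = 3/(-2 + R)
u(G) = √33474/7 (u(G) = √(3/(-2 + 23) + 683) = √(3/21 + 683) = √(3*(1/21) + 683) = √(⅐ + 683) = √(4782/7) = √33474/7)
-2790*(-123) + u(1219) = -2790*(-123) + √33474/7 = 343170 + √33474/7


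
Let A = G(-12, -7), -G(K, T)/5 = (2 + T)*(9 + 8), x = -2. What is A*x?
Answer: -850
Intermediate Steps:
G(K, T) = -170 - 85*T (G(K, T) = -5*(2 + T)*(9 + 8) = -5*(2 + T)*17 = -5*(34 + 17*T) = -170 - 85*T)
A = 425 (A = -170 - 85*(-7) = -170 + 595 = 425)
A*x = 425*(-2) = -850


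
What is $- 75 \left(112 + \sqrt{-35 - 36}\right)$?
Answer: $-8400 - 75 i \sqrt{71} \approx -8400.0 - 631.96 i$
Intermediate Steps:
$- 75 \left(112 + \sqrt{-35 - 36}\right) = - 75 \left(112 + \sqrt{-71}\right) = - 75 \left(112 + i \sqrt{71}\right) = -8400 - 75 i \sqrt{71}$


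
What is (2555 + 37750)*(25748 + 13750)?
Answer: 1591966890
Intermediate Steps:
(2555 + 37750)*(25748 + 13750) = 40305*39498 = 1591966890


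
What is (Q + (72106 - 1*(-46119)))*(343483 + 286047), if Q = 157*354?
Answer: 109414202590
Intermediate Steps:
Q = 55578
(Q + (72106 - 1*(-46119)))*(343483 + 286047) = (55578 + (72106 - 1*(-46119)))*(343483 + 286047) = (55578 + (72106 + 46119))*629530 = (55578 + 118225)*629530 = 173803*629530 = 109414202590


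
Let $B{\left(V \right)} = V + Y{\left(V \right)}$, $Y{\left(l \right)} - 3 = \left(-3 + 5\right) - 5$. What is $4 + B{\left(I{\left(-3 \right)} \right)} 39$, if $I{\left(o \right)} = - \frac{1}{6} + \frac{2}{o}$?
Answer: $- \frac{57}{2} \approx -28.5$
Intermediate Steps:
$Y{\left(l \right)} = 0$ ($Y{\left(l \right)} = 3 + \left(\left(-3 + 5\right) - 5\right) = 3 + \left(2 - 5\right) = 3 - 3 = 0$)
$I{\left(o \right)} = - \frac{1}{6} + \frac{2}{o}$ ($I{\left(o \right)} = \left(-1\right) \frac{1}{6} + \frac{2}{o} = - \frac{1}{6} + \frac{2}{o}$)
$B{\left(V \right)} = V$ ($B{\left(V \right)} = V + 0 = V$)
$4 + B{\left(I{\left(-3 \right)} \right)} 39 = 4 + \frac{12 - -3}{6 \left(-3\right)} 39 = 4 + \frac{1}{6} \left(- \frac{1}{3}\right) \left(12 + 3\right) 39 = 4 + \frac{1}{6} \left(- \frac{1}{3}\right) 15 \cdot 39 = 4 - \frac{65}{2} = - \frac{57}{2}$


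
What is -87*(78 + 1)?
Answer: -6873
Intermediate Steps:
-87*(78 + 1) = -87*79 = -1*6873 = -6873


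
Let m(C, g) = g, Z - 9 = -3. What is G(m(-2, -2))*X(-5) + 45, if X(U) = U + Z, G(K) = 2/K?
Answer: 44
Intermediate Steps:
Z = 6 (Z = 9 - 3 = 6)
X(U) = 6 + U (X(U) = U + 6 = 6 + U)
G(m(-2, -2))*X(-5) + 45 = (2/(-2))*(6 - 5) + 45 = (2*(-½))*1 + 45 = -1*1 + 45 = -1 + 45 = 44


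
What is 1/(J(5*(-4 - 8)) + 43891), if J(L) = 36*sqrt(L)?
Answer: 43891/1926497641 - 72*I*sqrt(15)/1926497641 ≈ 2.2783e-5 - 1.4475e-7*I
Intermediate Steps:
1/(J(5*(-4 - 8)) + 43891) = 1/(36*sqrt(5*(-4 - 8)) + 43891) = 1/(36*sqrt(5*(-12)) + 43891) = 1/(36*sqrt(-60) + 43891) = 1/(36*(2*I*sqrt(15)) + 43891) = 1/(72*I*sqrt(15) + 43891) = 1/(43891 + 72*I*sqrt(15))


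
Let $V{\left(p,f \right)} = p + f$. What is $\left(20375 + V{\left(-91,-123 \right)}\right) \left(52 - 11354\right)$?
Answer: $-227859622$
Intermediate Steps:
$V{\left(p,f \right)} = f + p$
$\left(20375 + V{\left(-91,-123 \right)}\right) \left(52 - 11354\right) = \left(20375 - 214\right) \left(52 - 11354\right) = \left(20375 - 214\right) \left(-11302\right) = 20161 \left(-11302\right) = -227859622$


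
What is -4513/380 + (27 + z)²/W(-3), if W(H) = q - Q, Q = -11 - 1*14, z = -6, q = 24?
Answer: -1093/380 ≈ -2.8763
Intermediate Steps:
Q = -25 (Q = -11 - 14 = -25)
W(H) = 49 (W(H) = 24 - 1*(-25) = 24 + 25 = 49)
-4513/380 + (27 + z)²/W(-3) = -4513/380 + (27 - 6)²/49 = -4513*1/380 + 21²*(1/49) = -4513/380 + 441*(1/49) = -4513/380 + 9 = -1093/380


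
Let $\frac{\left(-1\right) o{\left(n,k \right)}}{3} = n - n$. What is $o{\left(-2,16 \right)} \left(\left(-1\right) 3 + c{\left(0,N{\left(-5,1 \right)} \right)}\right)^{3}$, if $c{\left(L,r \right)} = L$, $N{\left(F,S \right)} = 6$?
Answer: $0$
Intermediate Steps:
$o{\left(n,k \right)} = 0$ ($o{\left(n,k \right)} = - 3 \left(n - n\right) = \left(-3\right) 0 = 0$)
$o{\left(-2,16 \right)} \left(\left(-1\right) 3 + c{\left(0,N{\left(-5,1 \right)} \right)}\right)^{3} = 0 \left(\left(-1\right) 3 + 0\right)^{3} = 0 \left(-3 + 0\right)^{3} = 0 \left(-3\right)^{3} = 0 \left(-27\right) = 0$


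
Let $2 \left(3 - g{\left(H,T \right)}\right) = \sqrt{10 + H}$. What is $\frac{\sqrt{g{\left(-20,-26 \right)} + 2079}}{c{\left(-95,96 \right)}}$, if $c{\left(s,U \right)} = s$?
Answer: $- \frac{\sqrt{8328 - 2 i \sqrt{10}}}{190} \approx -0.4803 + 0.00018238 i$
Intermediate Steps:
$g{\left(H,T \right)} = 3 - \frac{\sqrt{10 + H}}{2}$
$\frac{\sqrt{g{\left(-20,-26 \right)} + 2079}}{c{\left(-95,96 \right)}} = \frac{\sqrt{\left(3 - \frac{\sqrt{10 - 20}}{2}\right) + 2079}}{-95} = \sqrt{\left(3 - \frac{\sqrt{-10}}{2}\right) + 2079} \left(- \frac{1}{95}\right) = \sqrt{\left(3 - \frac{i \sqrt{10}}{2}\right) + 2079} \left(- \frac{1}{95}\right) = \sqrt{2082 - \frac{i \sqrt{10}}{2}} \left(- \frac{1}{95}\right) = - \frac{\sqrt{2082 - \frac{i \sqrt{10}}{2}}}{95}$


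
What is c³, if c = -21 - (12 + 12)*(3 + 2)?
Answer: -2803221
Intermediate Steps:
c = -141 (c = -21 - 24*5 = -21 - 1*120 = -21 - 120 = -141)
c³ = (-141)³ = -2803221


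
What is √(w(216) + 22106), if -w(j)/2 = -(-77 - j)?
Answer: 4*√1345 ≈ 146.70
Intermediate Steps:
w(j) = -154 - 2*j (w(j) = -(-2)*(-77 - j) = -2*(77 + j) = -154 - 2*j)
√(w(216) + 22106) = √((-154 - 2*216) + 22106) = √((-154 - 432) + 22106) = √(-586 + 22106) = √21520 = 4*√1345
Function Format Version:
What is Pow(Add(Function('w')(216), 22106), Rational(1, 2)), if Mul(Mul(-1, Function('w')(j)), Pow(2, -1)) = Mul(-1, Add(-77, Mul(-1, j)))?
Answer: Mul(4, Pow(1345, Rational(1, 2))) ≈ 146.70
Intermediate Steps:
Function('w')(j) = Add(-154, Mul(-2, j)) (Function('w')(j) = Mul(-2, Mul(-1, Add(-77, Mul(-1, j)))) = Mul(-2, Add(77, j)) = Add(-154, Mul(-2, j)))
Pow(Add(Function('w')(216), 22106), Rational(1, 2)) = Pow(Add(Add(-154, Mul(-2, 216)), 22106), Rational(1, 2)) = Pow(Add(Add(-154, -432), 22106), Rational(1, 2)) = Pow(Add(-586, 22106), Rational(1, 2)) = Pow(21520, Rational(1, 2)) = Mul(4, Pow(1345, Rational(1, 2)))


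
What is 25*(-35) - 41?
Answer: -916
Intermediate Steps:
25*(-35) - 41 = -875 - 41 = -916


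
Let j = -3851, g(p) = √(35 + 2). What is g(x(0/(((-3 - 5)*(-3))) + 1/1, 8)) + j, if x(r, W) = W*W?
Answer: -3851 + √37 ≈ -3844.9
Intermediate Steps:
x(r, W) = W²
g(p) = √37
g(x(0/(((-3 - 5)*(-3))) + 1/1, 8)) + j = √37 - 3851 = -3851 + √37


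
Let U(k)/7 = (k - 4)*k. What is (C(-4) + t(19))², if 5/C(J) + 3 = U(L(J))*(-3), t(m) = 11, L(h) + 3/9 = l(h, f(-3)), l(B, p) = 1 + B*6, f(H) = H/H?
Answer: 195420580096/1615155721 ≈ 120.99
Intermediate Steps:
f(H) = 1
l(B, p) = 1 + 6*B
L(h) = ⅔ + 6*h (L(h) = -⅓ + (1 + 6*h) = ⅔ + 6*h)
U(k) = 7*k*(-4 + k) (U(k) = 7*((k - 4)*k) = 7*((-4 + k)*k) = 7*(k*(-4 + k)) = 7*k*(-4 + k))
C(J) = 5/(-3 - 21*(-10/3 + 6*J)*(⅔ + 6*J)) (C(J) = 5/(-3 + (7*(⅔ + 6*J)*(-4 + (⅔ + 6*J)))*(-3)) = 5/(-3 + (7*(⅔ + 6*J)*(-10/3 + 6*J))*(-3)) = 5/(-3 + (7*(-10/3 + 6*J)*(⅔ + 6*J))*(-3)) = 5/(-3 - 21*(-10/3 + 6*J)*(⅔ + 6*J)))
(C(-4) + t(19))² = (15/(131 - 2268*(-4)² + 1008*(-4)) + 11)² = (15/(131 - 2268*16 - 4032) + 11)² = (15/(131 - 36288 - 4032) + 11)² = (15/(-40189) + 11)² = (15*(-1/40189) + 11)² = (-15/40189 + 11)² = (442064/40189)² = 195420580096/1615155721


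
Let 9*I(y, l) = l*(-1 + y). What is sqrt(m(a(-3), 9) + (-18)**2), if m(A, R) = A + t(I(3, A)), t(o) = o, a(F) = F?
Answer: 31*sqrt(3)/3 ≈ 17.898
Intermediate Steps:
I(y, l) = l*(-1 + y)/9 (I(y, l) = (l*(-1 + y))/9 = l*(-1 + y)/9)
m(A, R) = 11*A/9 (m(A, R) = A + A*(-1 + 3)/9 = A + (1/9)*A*2 = A + 2*A/9 = 11*A/9)
sqrt(m(a(-3), 9) + (-18)**2) = sqrt((11/9)*(-3) + (-18)**2) = sqrt(-11/3 + 324) = sqrt(961/3) = 31*sqrt(3)/3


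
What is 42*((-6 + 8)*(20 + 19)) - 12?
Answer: 3264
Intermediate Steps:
42*((-6 + 8)*(20 + 19)) - 12 = 42*(2*39) - 12 = 42*78 - 12 = 3276 - 12 = 3264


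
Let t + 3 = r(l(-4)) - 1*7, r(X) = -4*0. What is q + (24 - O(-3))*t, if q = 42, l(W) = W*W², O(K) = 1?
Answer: -188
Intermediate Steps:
l(W) = W³
r(X) = 0
t = -10 (t = -3 + (0 - 1*7) = -3 + (0 - 7) = -3 - 7 = -10)
q + (24 - O(-3))*t = 42 + (24 - 1*1)*(-10) = 42 + (24 - 1)*(-10) = 42 + 23*(-10) = 42 - 230 = -188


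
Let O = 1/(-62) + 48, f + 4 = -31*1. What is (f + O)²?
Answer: 648025/3844 ≈ 168.58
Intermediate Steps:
f = -35 (f = -4 - 31*1 = -4 - 31 = -35)
O = 2975/62 (O = -1/62 + 48 = 2975/62 ≈ 47.984)
(f + O)² = (-35 + 2975/62)² = (805/62)² = 648025/3844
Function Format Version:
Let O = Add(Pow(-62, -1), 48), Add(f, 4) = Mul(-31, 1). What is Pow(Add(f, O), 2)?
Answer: Rational(648025, 3844) ≈ 168.58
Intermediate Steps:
f = -35 (f = Add(-4, Mul(-31, 1)) = Add(-4, -31) = -35)
O = Rational(2975, 62) (O = Add(Rational(-1, 62), 48) = Rational(2975, 62) ≈ 47.984)
Pow(Add(f, O), 2) = Pow(Add(-35, Rational(2975, 62)), 2) = Pow(Rational(805, 62), 2) = Rational(648025, 3844)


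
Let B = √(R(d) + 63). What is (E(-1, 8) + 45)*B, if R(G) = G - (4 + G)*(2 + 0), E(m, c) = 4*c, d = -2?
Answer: 77*√57 ≈ 581.34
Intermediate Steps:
R(G) = -8 - G (R(G) = G - (4 + G)*2 = G - (8 + 2*G) = G + (-8 - 2*G) = -8 - G)
B = √57 (B = √((-8 - 1*(-2)) + 63) = √((-8 + 2) + 63) = √(-6 + 63) = √57 ≈ 7.5498)
(E(-1, 8) + 45)*B = (4*8 + 45)*√57 = (32 + 45)*√57 = 77*√57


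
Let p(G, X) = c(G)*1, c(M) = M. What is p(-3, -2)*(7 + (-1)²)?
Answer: -24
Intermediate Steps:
p(G, X) = G (p(G, X) = G*1 = G)
p(-3, -2)*(7 + (-1)²) = -3*(7 + (-1)²) = -3*(7 + 1) = -3*8 = -24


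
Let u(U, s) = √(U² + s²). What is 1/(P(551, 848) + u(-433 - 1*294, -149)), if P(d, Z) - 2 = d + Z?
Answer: 1401/1412071 - √550730/1412071 ≈ 0.00046661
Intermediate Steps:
P(d, Z) = 2 + Z + d (P(d, Z) = 2 + (d + Z) = 2 + (Z + d) = 2 + Z + d)
1/(P(551, 848) + u(-433 - 1*294, -149)) = 1/((2 + 848 + 551) + √((-433 - 1*294)² + (-149)²)) = 1/(1401 + √((-433 - 294)² + 22201)) = 1/(1401 + √((-727)² + 22201)) = 1/(1401 + √(528529 + 22201)) = 1/(1401 + √550730)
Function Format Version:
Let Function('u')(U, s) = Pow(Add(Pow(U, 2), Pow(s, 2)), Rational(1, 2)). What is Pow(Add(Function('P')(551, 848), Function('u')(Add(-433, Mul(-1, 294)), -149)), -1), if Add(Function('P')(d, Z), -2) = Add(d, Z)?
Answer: Add(Rational(1401, 1412071), Mul(Rational(-1, 1412071), Pow(550730, Rational(1, 2)))) ≈ 0.00046661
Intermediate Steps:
Function('P')(d, Z) = Add(2, Z, d) (Function('P')(d, Z) = Add(2, Add(d, Z)) = Add(2, Add(Z, d)) = Add(2, Z, d))
Pow(Add(Function('P')(551, 848), Function('u')(Add(-433, Mul(-1, 294)), -149)), -1) = Pow(Add(Add(2, 848, 551), Pow(Add(Pow(Add(-433, Mul(-1, 294)), 2), Pow(-149, 2)), Rational(1, 2))), -1) = Pow(Add(1401, Pow(Add(Pow(Add(-433, -294), 2), 22201), Rational(1, 2))), -1) = Pow(Add(1401, Pow(Add(Pow(-727, 2), 22201), Rational(1, 2))), -1) = Pow(Add(1401, Pow(Add(528529, 22201), Rational(1, 2))), -1) = Pow(Add(1401, Pow(550730, Rational(1, 2))), -1)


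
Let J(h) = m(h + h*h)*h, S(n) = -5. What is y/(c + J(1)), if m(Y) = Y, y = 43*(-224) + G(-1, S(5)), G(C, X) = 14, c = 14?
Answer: -4809/8 ≈ -601.13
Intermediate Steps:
y = -9618 (y = 43*(-224) + 14 = -9632 + 14 = -9618)
J(h) = h*(h + h²) (J(h) = (h + h*h)*h = (h + h²)*h = h*(h + h²))
y/(c + J(1)) = -9618/(14 + 1²*(1 + 1)) = -9618/(14 + 1*2) = -9618/(14 + 2) = -9618/16 = -9618*1/16 = -4809/8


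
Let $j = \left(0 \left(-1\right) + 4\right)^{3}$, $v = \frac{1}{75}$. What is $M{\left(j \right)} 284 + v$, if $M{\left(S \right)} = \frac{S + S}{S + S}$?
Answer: $\frac{21301}{75} \approx 284.01$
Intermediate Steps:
$v = \frac{1}{75} \approx 0.013333$
$j = 64$ ($j = \left(0 + 4\right)^{3} = 4^{3} = 64$)
$M{\left(S \right)} = 1$ ($M{\left(S \right)} = \frac{2 S}{2 S} = 2 S \frac{1}{2 S} = 1$)
$M{\left(j \right)} 284 + v = 1 \cdot 284 + \frac{1}{75} = 284 + \frac{1}{75} = \frac{21301}{75}$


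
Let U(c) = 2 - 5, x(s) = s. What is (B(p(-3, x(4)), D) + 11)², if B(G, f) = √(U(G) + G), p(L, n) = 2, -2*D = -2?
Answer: (11 + I)² ≈ 120.0 + 22.0*I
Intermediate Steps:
D = 1 (D = -½*(-2) = 1)
U(c) = -3
B(G, f) = √(-3 + G)
(B(p(-3, x(4)), D) + 11)² = (√(-3 + 2) + 11)² = (√(-1) + 11)² = (I + 11)² = (11 + I)²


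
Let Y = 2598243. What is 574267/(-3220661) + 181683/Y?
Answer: -302315286806/2789353299541 ≈ -0.10838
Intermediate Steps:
574267/(-3220661) + 181683/Y = 574267/(-3220661) + 181683/2598243 = 574267*(-1/3220661) + 181683*(1/2598243) = -574267/3220661 + 60561/866081 = -302315286806/2789353299541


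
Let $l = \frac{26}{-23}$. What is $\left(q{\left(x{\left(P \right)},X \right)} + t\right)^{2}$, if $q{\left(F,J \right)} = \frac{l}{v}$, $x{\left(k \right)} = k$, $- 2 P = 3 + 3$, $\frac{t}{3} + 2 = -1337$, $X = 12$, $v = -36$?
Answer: $\frac{2765652150625}{171396} \approx 1.6136 \cdot 10^{7}$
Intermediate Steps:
$t = -4017$ ($t = -6 + 3 \left(-1337\right) = -6 - 4011 = -4017$)
$P = -3$ ($P = - \frac{3 + 3}{2} = \left(- \frac{1}{2}\right) 6 = -3$)
$l = - \frac{26}{23}$ ($l = 26 \left(- \frac{1}{23}\right) = - \frac{26}{23} \approx -1.1304$)
$q{\left(F,J \right)} = \frac{13}{414}$ ($q{\left(F,J \right)} = - \frac{26}{23 \left(-36\right)} = \left(- \frac{26}{23}\right) \left(- \frac{1}{36}\right) = \frac{13}{414}$)
$\left(q{\left(x{\left(P \right)},X \right)} + t\right)^{2} = \left(\frac{13}{414} - 4017\right)^{2} = \left(- \frac{1663025}{414}\right)^{2} = \frac{2765652150625}{171396}$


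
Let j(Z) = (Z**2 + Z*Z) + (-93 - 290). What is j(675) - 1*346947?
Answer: 563920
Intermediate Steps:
j(Z) = -383 + 2*Z**2 (j(Z) = (Z**2 + Z**2) - 383 = 2*Z**2 - 383 = -383 + 2*Z**2)
j(675) - 1*346947 = (-383 + 2*675**2) - 1*346947 = (-383 + 2*455625) - 346947 = (-383 + 911250) - 346947 = 910867 - 346947 = 563920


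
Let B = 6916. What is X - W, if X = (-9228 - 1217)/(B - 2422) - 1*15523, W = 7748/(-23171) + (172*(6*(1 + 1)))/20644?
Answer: -8343453031216669/537417376314 ≈ -15525.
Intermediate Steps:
W = -28031192/119585531 (W = 7748*(-1/23171) + (172*(6*2))*(1/20644) = -7748/23171 + (172*12)*(1/20644) = -7748/23171 + 2064*(1/20644) = -7748/23171 + 516/5161 = -28031192/119585531 ≈ -0.23440)
X = -69770807/4494 (X = (-9228 - 1217)/(6916 - 2422) - 1*15523 = -10445/4494 - 15523 = -69770807/4494 ≈ -15525.)
X - W = -69770807/4494 - 1*(-28031192/119585531) = -69770807/4494 + 28031192/119585531 = -8343453031216669/537417376314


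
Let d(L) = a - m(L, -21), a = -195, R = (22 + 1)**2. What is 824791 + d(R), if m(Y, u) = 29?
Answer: 824567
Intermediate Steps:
R = 529 (R = 23**2 = 529)
d(L) = -224 (d(L) = -195 - 1*29 = -195 - 29 = -224)
824791 + d(R) = 824791 - 224 = 824567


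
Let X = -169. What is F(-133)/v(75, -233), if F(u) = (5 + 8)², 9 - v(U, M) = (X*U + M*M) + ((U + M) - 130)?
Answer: -169/41317 ≈ -0.0040903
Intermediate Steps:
v(U, M) = 139 - M - M² + 168*U (v(U, M) = 9 - ((-169*U + M*M) + ((U + M) - 130)) = 9 - ((-169*U + M²) + ((M + U) - 130)) = 9 - ((M² - 169*U) + (-130 + M + U)) = 9 - (-130 + M + M² - 168*U) = 9 + (130 - M - M² + 168*U) = 139 - M - M² + 168*U)
F(u) = 169 (F(u) = 13² = 169)
F(-133)/v(75, -233) = 169/(139 - 1*(-233) - 1*(-233)² + 168*75) = 169/(139 + 233 - 1*54289 + 12600) = 169/(139 + 233 - 54289 + 12600) = 169/(-41317) = 169*(-1/41317) = -169/41317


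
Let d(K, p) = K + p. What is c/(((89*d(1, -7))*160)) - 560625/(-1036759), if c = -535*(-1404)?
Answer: -12180855921/1476344816 ≈ -8.2507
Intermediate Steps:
c = 751140
c/(((89*d(1, -7))*160)) - 560625/(-1036759) = 751140/(((89*(1 - 7))*160)) - 560625/(-1036759) = 751140/(((89*(-6))*160)) - 560625*(-1/1036759) = 751140/((-534*160)) + 560625/1036759 = 751140/(-85440) + 560625/1036759 = 751140*(-1/85440) + 560625/1036759 = -12519/1424 + 560625/1036759 = -12180855921/1476344816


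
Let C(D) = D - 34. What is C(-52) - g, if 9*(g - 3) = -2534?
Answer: 1733/9 ≈ 192.56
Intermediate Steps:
C(D) = -34 + D
g = -2507/9 (g = 3 + (⅑)*(-2534) = 3 - 2534/9 = -2507/9 ≈ -278.56)
C(-52) - g = (-34 - 52) - 1*(-2507/9) = -86 + 2507/9 = 1733/9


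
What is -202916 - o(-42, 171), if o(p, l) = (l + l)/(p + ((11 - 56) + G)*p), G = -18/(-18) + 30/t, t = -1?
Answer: -103690133/511 ≈ -2.0292e+5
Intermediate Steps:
G = -29 (G = -18/(-18) + 30/(-1) = -18*(-1/18) + 30*(-1) = 1 - 30 = -29)
o(p, l) = -2*l/(73*p) (o(p, l) = (l + l)/(p + ((11 - 56) - 29)*p) = (2*l)/(p + (-45 - 29)*p) = (2*l)/(p - 74*p) = (2*l)/((-73*p)) = (2*l)*(-1/(73*p)) = -2*l/(73*p))
-202916 - o(-42, 171) = -202916 - (-2)*171/(73*(-42)) = -202916 - (-2)*171*(-1)/(73*42) = -202916 - 1*57/511 = -202916 - 57/511 = -103690133/511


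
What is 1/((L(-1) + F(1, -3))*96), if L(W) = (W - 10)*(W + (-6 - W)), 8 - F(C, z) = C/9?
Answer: 3/21280 ≈ 0.00014098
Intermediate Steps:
F(C, z) = 8 - C/9
L(W) = 60 - 6*W (L(W) = (-10 + W)*(-6) = 60 - 6*W)
1/((L(-1) + F(1, -3))*96) = 1/(((60 - 6*(-1)) + (8 - 1/9*1))*96) = 1/(((60 + 6) + (8 - 1/9))*96) = 1/((66 + 71/9)*96) = 1/((665/9)*96) = 1/(21280/3) = 3/21280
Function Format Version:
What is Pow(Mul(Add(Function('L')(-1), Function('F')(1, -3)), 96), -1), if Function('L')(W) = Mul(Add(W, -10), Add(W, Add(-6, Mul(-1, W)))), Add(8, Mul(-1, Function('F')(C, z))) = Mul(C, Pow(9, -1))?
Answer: Rational(3, 21280) ≈ 0.00014098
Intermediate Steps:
Function('F')(C, z) = Add(8, Mul(Rational(-1, 9), C)) (Function('F')(C, z) = Add(8, Mul(-1, Mul(C, Pow(9, -1)))) = Add(8, Mul(-1, Mul(C, Rational(1, 9)))) = Add(8, Mul(-1, Mul(Rational(1, 9), C))) = Add(8, Mul(Rational(-1, 9), C)))
Function('L')(W) = Add(60, Mul(-6, W)) (Function('L')(W) = Mul(Add(-10, W), -6) = Add(60, Mul(-6, W)))
Pow(Mul(Add(Function('L')(-1), Function('F')(1, -3)), 96), -1) = Pow(Mul(Add(Add(60, Mul(-6, -1)), Add(8, Mul(Rational(-1, 9), 1))), 96), -1) = Pow(Mul(Add(Add(60, 6), Add(8, Rational(-1, 9))), 96), -1) = Pow(Mul(Add(66, Rational(71, 9)), 96), -1) = Pow(Mul(Rational(665, 9), 96), -1) = Pow(Rational(21280, 3), -1) = Rational(3, 21280)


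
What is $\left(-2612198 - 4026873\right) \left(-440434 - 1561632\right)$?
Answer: $13291858320686$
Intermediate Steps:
$\left(-2612198 - 4026873\right) \left(-440434 - 1561632\right) = \left(-6639071\right) \left(-2002066\right) = 13291858320686$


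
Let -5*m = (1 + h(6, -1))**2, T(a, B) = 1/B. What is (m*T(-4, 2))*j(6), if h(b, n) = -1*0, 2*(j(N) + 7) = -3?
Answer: 17/20 ≈ 0.85000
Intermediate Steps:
j(N) = -17/2 (j(N) = -7 + (1/2)*(-3) = -7 - 3/2 = -17/2)
h(b, n) = 0
m = -1/5 (m = -(1 + 0)**2/5 = -1/5*1**2 = -1/5*1 = -1/5 ≈ -0.20000)
(m*T(-4, 2))*j(6) = -1/5/2*(-17/2) = -1/5*1/2*(-17/2) = -1/10*(-17/2) = 17/20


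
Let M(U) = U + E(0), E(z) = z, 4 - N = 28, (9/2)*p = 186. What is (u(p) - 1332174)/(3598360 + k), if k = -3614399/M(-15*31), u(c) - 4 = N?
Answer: -619470210/1676851799 ≈ -0.36942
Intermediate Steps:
p = 124/3 (p = (2/9)*186 = 124/3 ≈ 41.333)
N = -24 (N = 4 - 1*28 = 4 - 28 = -24)
u(c) = -20 (u(c) = 4 - 24 = -20)
M(U) = U (M(U) = U + 0 = U)
k = 3614399/465 (k = -3614399/((-15*31)) = -3614399/(-465) = -3614399*(-1/465) = 3614399/465 ≈ 7772.9)
(u(p) - 1332174)/(3598360 + k) = (-20 - 1332174)/(3598360 + 3614399/465) = -1332194/1676851799/465 = -1332194*465/1676851799 = -619470210/1676851799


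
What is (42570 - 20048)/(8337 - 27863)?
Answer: -11261/9763 ≈ -1.1534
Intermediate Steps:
(42570 - 20048)/(8337 - 27863) = 22522/(-19526) = 22522*(-1/19526) = -11261/9763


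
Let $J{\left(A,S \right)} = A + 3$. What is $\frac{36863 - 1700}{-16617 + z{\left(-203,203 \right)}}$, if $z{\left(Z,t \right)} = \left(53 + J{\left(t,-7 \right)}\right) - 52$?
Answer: $- \frac{11721}{5470} \approx -2.1428$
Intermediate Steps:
$J{\left(A,S \right)} = 3 + A$
$z{\left(Z,t \right)} = 4 + t$ ($z{\left(Z,t \right)} = \left(53 + \left(3 + t\right)\right) - 52 = \left(56 + t\right) - 52 = 4 + t$)
$\frac{36863 - 1700}{-16617 + z{\left(-203,203 \right)}} = \frac{36863 - 1700}{-16617 + \left(4 + 203\right)} = \frac{35163}{-16617 + 207} = \frac{35163}{-16410} = 35163 \left(- \frac{1}{16410}\right) = - \frac{11721}{5470}$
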